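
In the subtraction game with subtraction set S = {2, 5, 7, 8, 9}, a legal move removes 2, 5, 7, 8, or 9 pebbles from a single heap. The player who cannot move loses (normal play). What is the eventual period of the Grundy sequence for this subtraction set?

14

G(0) = 0
G(1) = mex{} = 0
G(2) = mex{0} = 1
G(3) = mex{0} = 1
G(4) = mex{1} = 0
G(5) = mex{1,0} = 2
G(6) = mex{0,0} = 1
G(7) = mex{2,1,0} = 3
G(8) = mex{1,1,0,0} = 2
G(9) = mex{3,0,1,0,0} = 2
G(10) = mex{2,2,1,1,0} = 3
G(11) = mex{2,1,0,1,1} = 3
G(12) = mex{3,3,2,0,1} = 4
G(13) = mex{3,2,1,2,0} = 4
G(14) = mex{4,2,3,1,2} = 0
G(15) = mex{4,3,2,3,1} = 0
G(16) = mex{0,3,2,2,3} = 1
G(17) = mex{0,4,3,2,2} = 1
G(18) = mex{1,4,3,3,2} = 0
G(19) = mex{1,0,4,3,3} = 2
G(20) = mex{0,0,4,4,3} = 1
G(21) = mex{2,1,0,4,4} = 3
G(22) = mex{1,1,0,0,4} = 2
G(23) = mex{3,0,1,0,0} = 2
G(24) = mex{2,2,1,1,0} = 3
G(25) = mex{2,1,0,1,1} = 3
G(26) = mex{3,3,2,0,1} = 4
G(27) = mex{3,2,1,2,0} = 4
G(28) = mex{4,2,3,1,2} = 0
G(29) = mex{4,3,2,3,1} = 0
G(n+14) = G(n) holds for n = 0,…,8 (a full window of length max(S) = 9), so the sequence is purely periodic with period 14.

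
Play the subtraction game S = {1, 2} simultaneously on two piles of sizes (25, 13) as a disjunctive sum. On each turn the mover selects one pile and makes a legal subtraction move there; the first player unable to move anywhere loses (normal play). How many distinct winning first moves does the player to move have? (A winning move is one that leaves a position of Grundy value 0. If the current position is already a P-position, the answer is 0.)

All piles use S = {1, 2}:
G(0) = 0
G(1) = mex{0} = 1
G(2) = mex{1,0} = 2
G(3) = mex{2,1} = 0
G(4) = mex{0,2} = 1
G(5) = mex{1,0} = 2
G(6) = mex{2,1} = 0
G(7) = mex{0,2} = 1
G(8) = mex{1,0} = 2
G(9) = mex{2,1} = 0
G(10) = mex{0,2} = 1
G(11) = mex{1,0} = 2
G(12) = mex{2,1} = 0
G(13) = mex{0,2} = 1
G(14) = mex{1,0} = 2
G(15) = mex{2,1} = 0
G(16) = mex{0,2} = 1
G(17) = mex{1,0} = 2
G(18) = mex{2,1} = 0
G(19) = mex{0,2} = 1
G(20) = mex{1,0} = 2
G(21) = mex{2,1} = 0
G(22) = mex{0,2} = 1
G(23) = mex{1,0} = 2
G(24) = mex{2,1} = 0
G(25) = mex{0,2} = 1
Pile A: G(25) = 1.
Pile B: G(13) = 1.
Combined Grundy value = 1 ⊕ 1 = 0.
A winning move leaves total XOR = 0, i.e. changes one component's Grundy value g to g ⊕ X where X is the current total.
Pile A: target g' = 1⊕0 = 1, but every legal move changes the Grundy value (mex property), so 0 moves.
Pile B: target g' = 1⊕0 = 1, but every legal move changes the Grundy value (mex property), so 0 moves.

0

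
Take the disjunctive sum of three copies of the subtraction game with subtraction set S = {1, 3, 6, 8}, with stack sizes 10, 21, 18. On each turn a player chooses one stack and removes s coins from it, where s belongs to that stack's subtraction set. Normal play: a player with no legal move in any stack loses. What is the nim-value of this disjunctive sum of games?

0

All stacks use S = {1, 3, 6, 8}:
n :  0  1  2  3  4  5  6  7  8  9 10 11 12 13 14 15 16 17 18 19 20 21
G :  0  1  0  1  0  1  2  3  2  0  1  0  1  0  1  2  3  2  0  1  0  1
Stack A: G(10) = 1.
Stack B: G(21) = 1.
Stack C: G(18) = 0.
Combined Grundy value = 1 ⊕ 1 ⊕ 0 = 0.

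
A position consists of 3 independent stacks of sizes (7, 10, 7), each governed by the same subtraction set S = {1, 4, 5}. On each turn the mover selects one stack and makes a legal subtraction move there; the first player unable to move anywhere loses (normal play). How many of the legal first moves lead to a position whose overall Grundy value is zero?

All stacks use S = {1, 4, 5}:
G(0) = 0
G(1) = mex{0} = 1
G(2) = mex{1} = 0
G(3) = mex{0} = 1
G(4) = mex{1,0} = 2
G(5) = mex{2,1,0} = 3
G(6) = mex{3,0,1} = 2
G(7) = mex{2,1,0} = 3
G(8) = mex{3,2,1} = 0
G(9) = mex{0,3,2} = 1
G(10) = mex{1,2,3} = 0
Stack A: G(7) = 3.
Stack B: G(10) = 0.
Stack C: G(7) = 3.
Combined Grundy value = 3 ⊕ 0 ⊕ 3 = 0.
A winning move leaves total XOR = 0, i.e. changes one component's Grundy value g to g ⊕ X where X is the current total.
Stack A: target g' = 3⊕0 = 3, but every legal move changes the Grundy value (mex property), so 0 moves.
Stack B: target g' = 0⊕0 = 0, but every legal move changes the Grundy value (mex property), so 0 moves.
Stack C: target g' = 3⊕0 = 3, but every legal move changes the Grundy value (mex property), so 0 moves.

0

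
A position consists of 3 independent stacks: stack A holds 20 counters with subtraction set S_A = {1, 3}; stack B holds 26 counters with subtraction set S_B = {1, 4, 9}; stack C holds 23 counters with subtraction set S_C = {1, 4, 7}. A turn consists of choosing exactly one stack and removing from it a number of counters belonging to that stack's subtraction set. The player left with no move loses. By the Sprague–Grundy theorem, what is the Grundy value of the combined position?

Stack A, S = {1, 3}:
G(0) = 0
G(1) = mex{0} = 1
G(2) = mex{1} = 0
G(3) = mex{0,0} = 1
G(4) = mex{1,1} = 0
G(5) = mex{0,0} = 1
G(6) = mex{1,1} = 0
G(7) = mex{0,0} = 1
G(8) = mex{1,1} = 0
G(9) = mex{0,0} = 1
G(10) = mex{1,1} = 0
G(11) = mex{0,0} = 1
G(12) = mex{1,1} = 0
G(13) = mex{0,0} = 1
G(14) = mex{1,1} = 0
G(15) = mex{0,0} = 1
G(16) = mex{1,1} = 0
G(17) = mex{0,0} = 1
G(18) = mex{1,1} = 0
G(19) = mex{0,0} = 1
G(20) = mex{1,1} = 0
G_A(20) = 0.
Stack B, S = {1, 4, 9}:
n :  0  1  2  3  4  5  6  7  8  9 10 11 12 13 14 15 16 17 18 19 20 21 22 23 24 25 26
G :  0  1  0  1  2  0  1  0  1  2  0  1  0  1  2  0  1  0  1  2  0  1  0  1  2  0  1
G_B(26) = 1.
Stack C, S = {1, 4, 7}:
n :  0  1  2  3  4  5  6  7  8  9 10 11 12 13 14 15 16 17 18 19 20 21 22 23
G :  0  1  0  1  2  0  1  2  0  1  0  1  2  0  1  2  0  1  0  1  2  0  1  2
G_C(23) = 2.
Combined Grundy value = 0 ⊕ 1 ⊕ 2 = 3.

3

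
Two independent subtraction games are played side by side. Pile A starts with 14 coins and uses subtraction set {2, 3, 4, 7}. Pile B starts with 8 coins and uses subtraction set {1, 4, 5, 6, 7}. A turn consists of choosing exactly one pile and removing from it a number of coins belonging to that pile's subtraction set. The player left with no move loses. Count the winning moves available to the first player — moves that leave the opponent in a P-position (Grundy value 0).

2

Pile A, S = {2, 3, 4, 7}:
n :  0  1  2  3  4  5  6  7  8  9 10 11 12 13 14
G :  0  0  1  1  2  2  0  3  1  4  2  0  0  1  1
G_A(14) = 1.
Pile B, S = {1, 4, 5, 6, 7}:
n : 0 1 2 3 4 5 6 7 8
G : 0 1 0 1 2 3 2 3 4
G_B(8) = 4.
Combined Grundy value = 1 ⊕ 4 = 5.
A winning move leaves total XOR = 0, i.e. changes one component's Grundy value g to g ⊕ X where X is the current total.
Pile A: need g' = 1⊕5 = 4. Options: 14−2→G=0, 14−3→G=0, 14−4→G=2, 14−7→G=3. Hits: 0.
Pile B: need g' = 4⊕5 = 1. Options: 8−1→G=3, 8−4→G=2, 8−5→G=1, 8−6→G=0, 8−7→G=1. Hits: 2.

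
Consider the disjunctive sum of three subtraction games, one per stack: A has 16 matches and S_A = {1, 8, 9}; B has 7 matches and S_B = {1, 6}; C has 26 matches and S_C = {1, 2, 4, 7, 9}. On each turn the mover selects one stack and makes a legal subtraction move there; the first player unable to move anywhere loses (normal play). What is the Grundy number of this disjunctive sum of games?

Stack A, S = {1, 8, 9}:
G(0) = 0
G(1) = mex{0} = 1
G(2) = mex{1} = 0
G(3) = mex{0} = 1
G(4) = mex{1} = 0
G(5) = mex{0} = 1
G(6) = mex{1} = 0
G(7) = mex{0} = 1
G(8) = mex{1,0} = 2
G(9) = mex{2,1,0} = 3
G(10) = mex{3,0,1} = 2
G(11) = mex{2,1,0} = 3
G(12) = mex{3,0,1} = 2
G(13) = mex{2,1,0} = 3
G(14) = mex{3,0,1} = 2
G(15) = mex{2,1,0} = 3
G(16) = mex{3,2,1} = 0
G_A(16) = 0.
Stack B, S = {1, 6}:
G(0) = 0
G(1) = mex{0} = 1
G(2) = mex{1} = 0
G(3) = mex{0} = 1
G(4) = mex{1} = 0
G(5) = mex{0} = 1
G(6) = mex{1,0} = 2
G(7) = mex{2,1} = 0
G_B(7) = 0.
Stack C, S = {1, 2, 4, 7, 9}:
n :  0  1  2  3  4  5  6  7  8  9 10 11 12 13 14 15 16 17 18 19 20 21 22 23 24 25 26
G :  0  1  2  0  1  2  0  1  2  3  4  0  1  2  0  1  2  0  1  2  3  4  0  1  2  0  1
G_C(26) = 1.
Combined Grundy value = 0 ⊕ 0 ⊕ 1 = 1.

1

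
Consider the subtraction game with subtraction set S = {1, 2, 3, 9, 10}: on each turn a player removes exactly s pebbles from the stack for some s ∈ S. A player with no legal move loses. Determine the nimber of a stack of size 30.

2

G(0) = 0
G(1) = mex{0} = 1
G(2) = mex{1,0} = 2
G(3) = mex{2,1,0} = 3
G(4) = mex{3,2,1} = 0
G(5) = mex{0,3,2} = 1
G(6) = mex{1,0,3} = 2
G(7) = mex{2,1,0} = 3
G(8) = mex{3,2,1} = 0
G(9) = mex{0,3,2,0} = 1
G(10) = mex{1,0,3,1,0} = 2
G(11) = mex{2,1,0,2,1} = 3
G(12) = mex{3,2,1,3,2} = 0
G(13) = mex{0,3,2,0,3} = 1
G(14) = mex{1,0,3,1,0} = 2
G(15) = mex{2,1,0,2,1} = 3
G(16) = mex{3,2,1,3,2} = 0
G(17) = mex{0,3,2,0,3} = 1
G(18) = mex{1,0,3,1,0} = 2
G(19) = mex{2,1,0,2,1} = 3
G(20) = mex{3,2,1,3,2} = 0
G(21) = mex{0,3,2,0,3} = 1
G(22) = mex{1,0,3,1,0} = 2
G(23) = mex{2,1,0,2,1} = 3
G(24) = mex{3,2,1,3,2} = 0
G(25) = mex{0,3,2,0,3} = 1
G(26) = mex{1,0,3,1,0} = 2
G(27) = mex{2,1,0,2,1} = 3
G(28) = mex{3,2,1,3,2} = 0
G(29) = mex{0,3,2,0,3} = 1
G(30) = mex{1,0,3,1,0} = 2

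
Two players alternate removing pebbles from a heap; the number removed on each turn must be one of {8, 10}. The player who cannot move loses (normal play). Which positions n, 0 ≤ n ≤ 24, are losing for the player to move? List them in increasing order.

n :  0  1  2  3  4  5  6  7  8  9 10 11 12 13 14 15 16 17 18 19 20 21 22 23 24
G :  0  0  0  0  0  0  0  0  1  1  1  1  1  1  1  1  2  2  0  0  0  0  0  0  0
P-positions are exactly the n with G(n) = 0.

0, 1, 2, 3, 4, 5, 6, 7, 18, 19, 20, 21, 22, 23, 24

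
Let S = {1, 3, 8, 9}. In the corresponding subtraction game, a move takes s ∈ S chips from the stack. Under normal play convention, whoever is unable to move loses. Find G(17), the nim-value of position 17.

n :  0  1  2  3  4  5  6  7  8  9 10 11 12 13 14 15 16 17
G :  0  1  0  1  0  1  0  1  2  3  2  3  2  3  2  3  0  1

1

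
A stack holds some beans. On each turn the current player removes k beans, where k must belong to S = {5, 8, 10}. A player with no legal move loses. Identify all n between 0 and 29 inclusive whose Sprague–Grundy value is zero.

n :  0  1  2  3  4  5  6  7  8  9 10 11 12 13 14 15 16 17 18 19 20 21 22 23 24 25 26 27 28 29
G :  0  0  0  0  0  1  1  1  1  1  2  2  2  2  2  0  0  0  0  0  1  1  1  1  1  2  2  2  2  2
P-positions are exactly the n with G(n) = 0.

0, 1, 2, 3, 4, 15, 16, 17, 18, 19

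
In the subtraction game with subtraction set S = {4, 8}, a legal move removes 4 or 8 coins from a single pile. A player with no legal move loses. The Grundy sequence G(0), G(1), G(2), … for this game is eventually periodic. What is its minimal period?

12

G(0) = 0
G(1) = mex{} = 0
G(2) = mex{} = 0
G(3) = mex{} = 0
G(4) = mex{0} = 1
G(5) = mex{0} = 1
G(6) = mex{0} = 1
G(7) = mex{0} = 1
G(8) = mex{1,0} = 2
G(9) = mex{1,0} = 2
G(10) = mex{1,0} = 2
G(11) = mex{1,0} = 2
G(12) = mex{2,1} = 0
G(13) = mex{2,1} = 0
G(14) = mex{2,1} = 0
G(15) = mex{2,1} = 0
G(16) = mex{0,2} = 1
G(17) = mex{0,2} = 1
G(18) = mex{0,2} = 1
G(19) = mex{0,2} = 1
G(20) = mex{1,0} = 2
G(21) = mex{1,0} = 2
G(22) = mex{1,0} = 2
G(23) = mex{1,0} = 2
G(24) = mex{2,1} = 0
G(25) = mex{2,1} = 0
G(n+12) = G(n) holds for n = 0,…,7 (a full window of length max(S) = 8), so the sequence is purely periodic with period 12.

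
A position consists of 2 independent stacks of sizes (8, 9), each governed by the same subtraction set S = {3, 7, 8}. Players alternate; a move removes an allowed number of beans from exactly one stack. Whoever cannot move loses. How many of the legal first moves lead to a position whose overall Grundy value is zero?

1

All stacks use S = {3, 7, 8}:
G(0) = 0
G(1) = mex{} = 0
G(2) = mex{} = 0
G(3) = mex{0} = 1
G(4) = mex{0} = 1
G(5) = mex{0} = 1
G(6) = mex{1} = 0
G(7) = mex{1,0} = 2
G(8) = mex{1,0,0} = 2
G(9) = mex{0,0,0} = 1
Stack A: G(8) = 2.
Stack B: G(9) = 1.
Combined Grundy value = 2 ⊕ 1 = 3.
A winning move leaves total XOR = 0, i.e. changes one component's Grundy value g to g ⊕ X where X is the current total.
Stack A: need g' = 2⊕3 = 1. Options: 8−3→G=1, 8−7→G=0, 8−8→G=0. Hits: 1.
Stack B: need g' = 1⊕3 = 2. Options: 9−3→G=0, 9−7→G=0, 9−8→G=0. Hits: 0.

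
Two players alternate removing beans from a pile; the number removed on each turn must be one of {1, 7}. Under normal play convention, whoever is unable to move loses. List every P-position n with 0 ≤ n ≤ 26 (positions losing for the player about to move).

G(0) = 0
G(1) = mex{0} = 1
G(2) = mex{1} = 0
G(3) = mex{0} = 1
G(4) = mex{1} = 0
G(5) = mex{0} = 1
G(6) = mex{1} = 0
G(7) = mex{0,0} = 1
G(8) = mex{1,1} = 0
G(9) = mex{0,0} = 1
G(10) = mex{1,1} = 0
G(11) = mex{0,0} = 1
G(12) = mex{1,1} = 0
G(13) = mex{0,0} = 1
G(14) = mex{1,1} = 0
G(15) = mex{0,0} = 1
G(16) = mex{1,1} = 0
G(17) = mex{0,0} = 1
G(18) = mex{1,1} = 0
G(19) = mex{0,0} = 1
G(20) = mex{1,1} = 0
G(21) = mex{0,0} = 1
G(22) = mex{1,1} = 0
G(23) = mex{0,0} = 1
G(24) = mex{1,1} = 0
G(25) = mex{0,0} = 1
G(26) = mex{1,1} = 0
P-positions are exactly the n with G(n) = 0.

0, 2, 4, 6, 8, 10, 12, 14, 16, 18, 20, 22, 24, 26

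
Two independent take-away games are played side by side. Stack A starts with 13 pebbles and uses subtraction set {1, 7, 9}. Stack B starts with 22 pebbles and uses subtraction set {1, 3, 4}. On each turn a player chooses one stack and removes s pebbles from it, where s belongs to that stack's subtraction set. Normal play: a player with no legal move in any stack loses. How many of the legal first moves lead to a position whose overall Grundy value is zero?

0

Stack A, S = {1, 7, 9}:
G(0) = 0
G(1) = mex{0} = 1
G(2) = mex{1} = 0
G(3) = mex{0} = 1
G(4) = mex{1} = 0
G(5) = mex{0} = 1
G(6) = mex{1} = 0
G(7) = mex{0,0} = 1
G(8) = mex{1,1} = 0
G(9) = mex{0,0,0} = 1
G(10) = mex{1,1,1} = 0
G(11) = mex{0,0,0} = 1
G(12) = mex{1,1,1} = 0
G(13) = mex{0,0,0} = 1
G_A(13) = 1.
Stack B, S = {1, 3, 4}:
n :  0  1  2  3  4  5  6  7  8  9 10 11 12 13 14 15 16 17 18 19 20 21 22
G :  0  1  0  1  2  3  2  0  1  0  1  2  3  2  0  1  0  1  2  3  2  0  1
G_B(22) = 1.
Combined Grundy value = 1 ⊕ 1 = 0.
A winning move leaves total XOR = 0, i.e. changes one component's Grundy value g to g ⊕ X where X is the current total.
Stack A: target g' = 1⊕0 = 1, but every legal move changes the Grundy value (mex property), so 0 moves.
Stack B: target g' = 1⊕0 = 1, but every legal move changes the Grundy value (mex property), so 0 moves.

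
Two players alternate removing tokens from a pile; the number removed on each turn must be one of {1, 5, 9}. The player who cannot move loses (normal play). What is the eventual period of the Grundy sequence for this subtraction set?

2

n :  0  1  2  3  4  5  6  7  8  9 10 11 12 13 14
G :  0  1  0  1  0  1  0  1  0  1  0  1  0  1  0
G(n+2) = G(n) holds for n = 0,…,8 (a full window of length max(S) = 9), so the sequence is purely periodic with period 2.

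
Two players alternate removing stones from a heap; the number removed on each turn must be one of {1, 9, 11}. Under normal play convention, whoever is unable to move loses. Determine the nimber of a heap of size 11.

1

G(0) = 0
G(1) = mex{0} = 1
G(2) = mex{1} = 0
G(3) = mex{0} = 1
G(4) = mex{1} = 0
G(5) = mex{0} = 1
G(6) = mex{1} = 0
G(7) = mex{0} = 1
G(8) = mex{1} = 0
G(9) = mex{0,0} = 1
G(10) = mex{1,1} = 0
G(11) = mex{0,0,0} = 1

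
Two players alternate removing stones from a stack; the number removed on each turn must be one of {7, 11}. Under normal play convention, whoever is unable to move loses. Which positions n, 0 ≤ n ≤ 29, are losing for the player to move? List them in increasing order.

n :  0  1  2  3  4  5  6  7  8  9 10 11 12 13 14 15 16 17 18 19 20 21 22 23 24 25 26 27 28 29
G :  0  0  0  0  0  0  0  1  1  1  1  1  1  1  2  2  2  2  0  0  0  0  0  0  0  1  1  1  1  1
P-positions are exactly the n with G(n) = 0.

0, 1, 2, 3, 4, 5, 6, 18, 19, 20, 21, 22, 23, 24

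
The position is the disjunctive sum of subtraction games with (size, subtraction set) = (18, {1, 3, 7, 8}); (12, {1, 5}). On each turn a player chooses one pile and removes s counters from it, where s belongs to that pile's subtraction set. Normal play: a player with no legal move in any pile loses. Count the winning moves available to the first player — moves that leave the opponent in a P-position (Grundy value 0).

Pile A, S = {1, 3, 7, 8}:
G(0) = 0
G(1) = mex{0} = 1
G(2) = mex{1} = 0
G(3) = mex{0,0} = 1
G(4) = mex{1,1} = 0
G(5) = mex{0,0} = 1
G(6) = mex{1,1} = 0
G(7) = mex{0,0,0} = 1
G(8) = mex{1,1,1,0} = 2
G(9) = mex{2,0,0,1} = 3
G(10) = mex{3,1,1,0} = 2
G(11) = mex{2,2,0,1} = 3
G(12) = mex{3,3,1,0} = 2
G(13) = mex{2,2,0,1} = 3
G(14) = mex{3,3,1,0} = 2
G(15) = mex{2,2,2,1} = 0
G(16) = mex{0,3,3,2} = 1
G(17) = mex{1,2,2,3} = 0
G(18) = mex{0,0,3,2} = 1
G_A(18) = 1.
Pile B, S = {1, 5}:
G(0) = 0
G(1) = mex{0} = 1
G(2) = mex{1} = 0
G(3) = mex{0} = 1
G(4) = mex{1} = 0
G(5) = mex{0,0} = 1
G(6) = mex{1,1} = 0
G(7) = mex{0,0} = 1
G(8) = mex{1,1} = 0
G(9) = mex{0,0} = 1
G(10) = mex{1,1} = 0
G(11) = mex{0,0} = 1
G(12) = mex{1,1} = 0
G_B(12) = 0.
Combined Grundy value = 1 ⊕ 0 = 1.
A winning move leaves total XOR = 0, i.e. changes one component's Grundy value g to g ⊕ X where X is the current total.
Pile A: need g' = 1⊕1 = 0. Options: 18−1→G=0, 18−3→G=0, 18−7→G=3, 18−8→G=2. Hits: 2.
Pile B: need g' = 0⊕1 = 1. Options: 12−1→G=1, 12−5→G=1. Hits: 2.

4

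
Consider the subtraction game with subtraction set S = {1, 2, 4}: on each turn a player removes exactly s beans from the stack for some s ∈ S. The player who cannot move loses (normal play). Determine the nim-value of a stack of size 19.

1

G(0) = 0
G(1) = mex{0} = 1
G(2) = mex{1,0} = 2
G(3) = mex{2,1} = 0
G(4) = mex{0,2,0} = 1
G(5) = mex{1,0,1} = 2
G(6) = mex{2,1,2} = 0
G(7) = mex{0,2,0} = 1
G(8) = mex{1,0,1} = 2
G(9) = mex{2,1,2} = 0
G(10) = mex{0,2,0} = 1
G(11) = mex{1,0,1} = 2
G(12) = mex{2,1,2} = 0
G(13) = mex{0,2,0} = 1
G(14) = mex{1,0,1} = 2
G(15) = mex{2,1,2} = 0
G(16) = mex{0,2,0} = 1
G(17) = mex{1,0,1} = 2
G(18) = mex{2,1,2} = 0
G(19) = mex{0,2,0} = 1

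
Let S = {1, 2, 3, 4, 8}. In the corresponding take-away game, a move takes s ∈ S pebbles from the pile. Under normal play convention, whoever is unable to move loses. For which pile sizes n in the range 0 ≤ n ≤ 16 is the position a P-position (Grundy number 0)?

0, 5, 10, 15

n :  0  1  2  3  4  5  6  7  8  9 10 11 12 13 14 15 16
G :  0  1  2  3  4  0  1  2  3  4  0  1  2  3  4  0  1
P-positions are exactly the n with G(n) = 0.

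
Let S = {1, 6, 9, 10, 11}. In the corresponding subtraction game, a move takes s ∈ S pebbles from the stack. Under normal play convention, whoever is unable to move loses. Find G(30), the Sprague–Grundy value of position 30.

2

G(0) = 0
G(1) = mex{0} = 1
G(2) = mex{1} = 0
G(3) = mex{0} = 1
G(4) = mex{1} = 0
G(5) = mex{0} = 1
G(6) = mex{1,0} = 2
G(7) = mex{2,1} = 0
G(8) = mex{0,0} = 1
G(9) = mex{1,1,0} = 2
G(10) = mex{2,0,1,0} = 3
G(11) = mex{3,1,0,1,0} = 2
G(12) = mex{2,2,1,0,1} = 3
G(13) = mex{3,0,0,1,0} = 2
G(14) = mex{2,1,1,0,1} = 3
G(15) = mex{3,2,2,1,0} = 4
G(16) = mex{4,3,0,2,1} = 5
G(17) = mex{5,2,1,0,2} = 3
G(18) = mex{3,3,2,1,0} = 4
G(19) = mex{4,2,3,2,1} = 0
G(20) = mex{0,3,2,3,2} = 1
G(21) = mex{1,4,3,2,3} = 0
G(22) = mex{0,5,2,3,2} = 1
G(23) = mex{1,3,3,2,3} = 0
G(24) = mex{0,4,4,3,2} = 1
G(25) = mex{1,0,5,4,3} = 2
G(26) = mex{2,1,3,5,4} = 0
G(27) = mex{0,0,4,3,5} = 1
G(28) = mex{1,1,0,4,3} = 2
G(29) = mex{2,0,1,0,4} = 3
G(30) = mex{3,1,0,1,0} = 2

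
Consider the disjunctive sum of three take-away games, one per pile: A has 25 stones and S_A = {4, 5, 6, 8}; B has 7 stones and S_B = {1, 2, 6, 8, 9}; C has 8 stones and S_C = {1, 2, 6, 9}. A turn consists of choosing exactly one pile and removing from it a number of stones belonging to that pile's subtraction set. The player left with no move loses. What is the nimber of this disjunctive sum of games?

1

Pile A, S = {4, 5, 6, 8}:
n :  0  1  2  3  4  5  6  7  8  9 10 11 12 13 14 15 16 17 18 19 20 21 22 23 24 25
G :  0  0  0  0  1  1  1  1  2  2  2  2  0  0  0  0  1  1  1  1  2  2  2  2  0  0
G_A(25) = 0.
Pile B, S = {1, 2, 6, 8, 9}:
n : 0 1 2 3 4 5 6 7
G : 0 1 2 0 1 2 3 0
G_B(7) = 0.
Pile C, S = {1, 2, 6, 9}:
G(0) = 0
G(1) = mex{0} = 1
G(2) = mex{1,0} = 2
G(3) = mex{2,1} = 0
G(4) = mex{0,2} = 1
G(5) = mex{1,0} = 2
G(6) = mex{2,1,0} = 3
G(7) = mex{3,2,1} = 0
G(8) = mex{0,3,2} = 1
G_C(8) = 1.
Combined Grundy value = 0 ⊕ 0 ⊕ 1 = 1.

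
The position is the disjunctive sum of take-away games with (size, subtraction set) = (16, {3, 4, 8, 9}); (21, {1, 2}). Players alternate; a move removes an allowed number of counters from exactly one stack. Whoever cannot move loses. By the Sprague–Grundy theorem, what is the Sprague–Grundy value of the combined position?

1

Stack A, S = {3, 4, 8, 9}:
n :  0  1  2  3  4  5  6  7  8  9 10 11 12 13 14 15 16
G :  0  0  0  1  1  1  2  0  2  3  1  3  0  0  0  1  1
G_A(16) = 1.
Stack B, S = {1, 2}:
G(0) = 0
G(1) = mex{0} = 1
G(2) = mex{1,0} = 2
G(3) = mex{2,1} = 0
G(4) = mex{0,2} = 1
G(5) = mex{1,0} = 2
G(6) = mex{2,1} = 0
G(7) = mex{0,2} = 1
G(8) = mex{1,0} = 2
G(9) = mex{2,1} = 0
G(10) = mex{0,2} = 1
G(11) = mex{1,0} = 2
G(12) = mex{2,1} = 0
G(13) = mex{0,2} = 1
G(14) = mex{1,0} = 2
G(15) = mex{2,1} = 0
G(16) = mex{0,2} = 1
G(17) = mex{1,0} = 2
G(18) = mex{2,1} = 0
G(19) = mex{0,2} = 1
G(20) = mex{1,0} = 2
G(21) = mex{2,1} = 0
G_B(21) = 0.
Combined Grundy value = 1 ⊕ 0 = 1.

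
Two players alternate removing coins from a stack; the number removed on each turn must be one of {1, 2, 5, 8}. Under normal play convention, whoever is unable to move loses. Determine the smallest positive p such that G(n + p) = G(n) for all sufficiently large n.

3

G(0) = 0
G(1) = mex{0} = 1
G(2) = mex{1,0} = 2
G(3) = mex{2,1} = 0
G(4) = mex{0,2} = 1
G(5) = mex{1,0,0} = 2
G(6) = mex{2,1,1} = 0
G(7) = mex{0,2,2} = 1
G(8) = mex{1,0,0,0} = 2
G(9) = mex{2,1,1,1} = 0
G(10) = mex{0,2,2,2} = 1
G(11) = mex{1,0,0,0} = 2
G(12) = mex{2,1,1,1} = 0
G(13) = mex{0,2,2,2} = 1
G(14) = mex{1,0,0,0} = 2
G(n+3) = G(n) holds for n = 0,…,7 (a full window of length max(S) = 8), so the sequence is purely periodic with period 3.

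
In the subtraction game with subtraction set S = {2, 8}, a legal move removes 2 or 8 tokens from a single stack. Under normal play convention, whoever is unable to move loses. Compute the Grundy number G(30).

0

G(0) = 0
G(1) = mex{} = 0
G(2) = mex{0} = 1
G(3) = mex{0} = 1
G(4) = mex{1} = 0
G(5) = mex{1} = 0
G(6) = mex{0} = 1
G(7) = mex{0} = 1
G(8) = mex{1,0} = 2
G(9) = mex{1,0} = 2
G(10) = mex{2,1} = 0
G(11) = mex{2,1} = 0
G(12) = mex{0,0} = 1
G(13) = mex{0,0} = 1
G(14) = mex{1,1} = 0
G(15) = mex{1,1} = 0
G(16) = mex{0,2} = 1
G(17) = mex{0,2} = 1
G(18) = mex{1,0} = 2
G(19) = mex{1,0} = 2
G(20) = mex{2,1} = 0
G(21) = mex{2,1} = 0
G(22) = mex{0,0} = 1
G(23) = mex{0,0} = 1
G(24) = mex{1,1} = 0
G(25) = mex{1,1} = 0
G(26) = mex{0,2} = 1
G(27) = mex{0,2} = 1
G(28) = mex{1,0} = 2
G(29) = mex{1,0} = 2
G(30) = mex{2,1} = 0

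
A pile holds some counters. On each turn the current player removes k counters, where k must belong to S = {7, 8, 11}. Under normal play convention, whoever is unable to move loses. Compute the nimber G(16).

G(0) = 0
G(1) = mex{} = 0
G(2) = mex{} = 0
G(3) = mex{} = 0
G(4) = mex{} = 0
G(5) = mex{} = 0
G(6) = mex{} = 0
G(7) = mex{0} = 1
G(8) = mex{0,0} = 1
G(9) = mex{0,0} = 1
G(10) = mex{0,0} = 1
G(11) = mex{0,0,0} = 1
G(12) = mex{0,0,0} = 1
G(13) = mex{0,0,0} = 1
G(14) = mex{1,0,0} = 2
G(15) = mex{1,1,0} = 2
G(16) = mex{1,1,0} = 2

2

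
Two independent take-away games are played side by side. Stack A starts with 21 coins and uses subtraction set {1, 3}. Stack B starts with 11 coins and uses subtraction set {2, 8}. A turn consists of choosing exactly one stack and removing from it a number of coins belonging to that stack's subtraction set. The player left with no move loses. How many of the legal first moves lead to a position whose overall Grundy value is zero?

3

Stack A, S = {1, 3}:
n :  0  1  2  3  4  5  6  7  8  9 10 11 12 13 14 15 16 17 18 19 20 21
G :  0  1  0  1  0  1  0  1  0  1  0  1  0  1  0  1  0  1  0  1  0  1
G_A(21) = 1.
Stack B, S = {2, 8}:
G(0) = 0
G(1) = mex{} = 0
G(2) = mex{0} = 1
G(3) = mex{0} = 1
G(4) = mex{1} = 0
G(5) = mex{1} = 0
G(6) = mex{0} = 1
G(7) = mex{0} = 1
G(8) = mex{1,0} = 2
G(9) = mex{1,0} = 2
G(10) = mex{2,1} = 0
G(11) = mex{2,1} = 0
G_B(11) = 0.
Combined Grundy value = 1 ⊕ 0 = 1.
A winning move leaves total XOR = 0, i.e. changes one component's Grundy value g to g ⊕ X where X is the current total.
Stack A: need g' = 1⊕1 = 0. Options: 21−1→G=0, 21−3→G=0. Hits: 2.
Stack B: need g' = 0⊕1 = 1. Options: 11−2→G=2, 11−8→G=1. Hits: 1.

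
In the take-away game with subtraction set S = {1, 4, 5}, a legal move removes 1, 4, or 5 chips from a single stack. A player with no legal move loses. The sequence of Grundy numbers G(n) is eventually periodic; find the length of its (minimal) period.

8

G(0) = 0
G(1) = mex{0} = 1
G(2) = mex{1} = 0
G(3) = mex{0} = 1
G(4) = mex{1,0} = 2
G(5) = mex{2,1,0} = 3
G(6) = mex{3,0,1} = 2
G(7) = mex{2,1,0} = 3
G(8) = mex{3,2,1} = 0
G(9) = mex{0,3,2} = 1
G(10) = mex{1,2,3} = 0
G(11) = mex{0,3,2} = 1
G(12) = mex{1,0,3} = 2
G(13) = mex{2,1,0} = 3
G(14) = mex{3,0,1} = 2
G(15) = mex{2,1,0} = 3
G(16) = mex{3,2,1} = 0
G(17) = mex{0,3,2} = 1
G(n+8) = G(n) holds for n = 0,…,4 (a full window of length max(S) = 5), so the sequence is purely periodic with period 8.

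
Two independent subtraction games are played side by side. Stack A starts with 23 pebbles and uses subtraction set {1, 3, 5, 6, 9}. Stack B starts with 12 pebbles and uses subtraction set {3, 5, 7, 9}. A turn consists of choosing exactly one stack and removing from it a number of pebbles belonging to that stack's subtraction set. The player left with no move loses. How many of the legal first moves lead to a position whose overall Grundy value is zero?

Stack A, S = {1, 3, 5, 6, 9}:
n :  0  1  2  3  4  5  6  7  8  9 10 11 12 13 14 15 16 17 18 19 20 21 22 23
G :  0  1  0  1  0  1  2  3  2  3  2  3  0  1  0  1  0  1  2  3  2  3  2  3
G_A(23) = 3.
Stack B, S = {3, 5, 7, 9}:
n :  0  1  2  3  4  5  6  7  8  9 10 11 12
G :  0  0  0  1  1  1  2  2  2  3  3  3  0
G_B(12) = 0.
Combined Grundy value = 3 ⊕ 0 = 3.
A winning move leaves total XOR = 0, i.e. changes one component's Grundy value g to g ⊕ X where X is the current total.
Stack A: need g' = 3⊕3 = 0. Options: 23−1→G=2, 23−3→G=2, 23−5→G=2, 23−6→G=1, 23−9→G=0. Hits: 1.
Stack B: need g' = 0⊕3 = 3. Options: 12−3→G=3, 12−5→G=2, 12−7→G=1, 12−9→G=1. Hits: 1.

2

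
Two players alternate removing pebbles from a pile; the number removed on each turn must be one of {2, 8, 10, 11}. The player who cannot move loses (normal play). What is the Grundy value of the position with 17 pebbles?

0

G(0) = 0
G(1) = mex{} = 0
G(2) = mex{0} = 1
G(3) = mex{0} = 1
G(4) = mex{1} = 0
G(5) = mex{1} = 0
G(6) = mex{0} = 1
G(7) = mex{0} = 1
G(8) = mex{1,0} = 2
G(9) = mex{1,0} = 2
G(10) = mex{2,1,0} = 3
G(11) = mex{2,1,0,0} = 3
G(12) = mex{3,0,1,0} = 2
G(13) = mex{3,0,1,1} = 2
G(14) = mex{2,1,0,1} = 3
G(15) = mex{2,1,0,0} = 3
G(16) = mex{3,2,1,0} = 4
G(17) = mex{3,2,1,1} = 0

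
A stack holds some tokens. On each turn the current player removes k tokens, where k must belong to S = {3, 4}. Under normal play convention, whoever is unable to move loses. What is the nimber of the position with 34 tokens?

G(0) = 0
G(1) = mex{} = 0
G(2) = mex{} = 0
G(3) = mex{0} = 1
G(4) = mex{0,0} = 1
G(5) = mex{0,0} = 1
G(6) = mex{1,0} = 2
G(7) = mex{1,1} = 0
G(8) = mex{1,1} = 0
G(9) = mex{2,1} = 0
G(10) = mex{0,2} = 1
G(11) = mex{0,0} = 1
G(12) = mex{0,0} = 1
G(13) = mex{1,0} = 2
G(14) = mex{1,1} = 0
G(15) = mex{1,1} = 0
G(16) = mex{2,1} = 0
G(17) = mex{0,2} = 1
G(18) = mex{0,0} = 1
G(19) = mex{0,0} = 1
G(20) = mex{1,0} = 2
G(21) = mex{1,1} = 0
G(22) = mex{1,1} = 0
G(23) = mex{2,1} = 0
G(24) = mex{0,2} = 1
G(25) = mex{0,0} = 1
G(26) = mex{0,0} = 1
G(27) = mex{1,0} = 2
G(28) = mex{1,1} = 0
G(29) = mex{1,1} = 0
G(30) = mex{2,1} = 0
G(31) = mex{0,2} = 1
G(32) = mex{0,0} = 1
G(33) = mex{0,0} = 1
G(34) = mex{1,0} = 2

2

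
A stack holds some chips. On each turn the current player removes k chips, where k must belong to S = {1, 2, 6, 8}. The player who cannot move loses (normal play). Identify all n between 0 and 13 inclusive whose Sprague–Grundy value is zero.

n :  0  1  2  3  4  5  6  7  8  9 10 11 12 13
G :  0  1  2  0  1  2  3  0  1  2  0  1  2  3
P-positions are exactly the n with G(n) = 0.

0, 3, 7, 10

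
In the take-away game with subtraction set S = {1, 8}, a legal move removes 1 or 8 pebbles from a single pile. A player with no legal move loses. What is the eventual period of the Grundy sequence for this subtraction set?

n :  0  1  2  3  4  5  6  7  8  9 10 11 12 13 14 15 16 17 18 19
G :  0  1  0  1  0  1  0  1  2  0  1  0  1  0  1  0  1  2  0  1
G(n+9) = G(n) holds for n = 0,…,7 (a full window of length max(S) = 8), so the sequence is purely periodic with period 9.

9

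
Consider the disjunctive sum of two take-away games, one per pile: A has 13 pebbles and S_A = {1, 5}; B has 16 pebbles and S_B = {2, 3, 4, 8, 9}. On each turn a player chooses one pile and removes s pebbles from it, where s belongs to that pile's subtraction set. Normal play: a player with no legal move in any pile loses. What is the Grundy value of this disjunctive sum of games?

3

Pile A, S = {1, 5}:
G(0) = 0
G(1) = mex{0} = 1
G(2) = mex{1} = 0
G(3) = mex{0} = 1
G(4) = mex{1} = 0
G(5) = mex{0,0} = 1
G(6) = mex{1,1} = 0
G(7) = mex{0,0} = 1
G(8) = mex{1,1} = 0
G(9) = mex{0,0} = 1
G(10) = mex{1,1} = 0
G(11) = mex{0,0} = 1
G(12) = mex{1,1} = 0
G(13) = mex{0,0} = 1
G_A(13) = 1.
Pile B, S = {2, 3, 4, 8, 9}:
n :  0  1  2  3  4  5  6  7  8  9 10 11 12 13 14 15 16
G :  0  0  1  1  2  2  0  0  1  1  2  2  0  0  1  1  2
G_B(16) = 2.
Combined Grundy value = 1 ⊕ 2 = 3.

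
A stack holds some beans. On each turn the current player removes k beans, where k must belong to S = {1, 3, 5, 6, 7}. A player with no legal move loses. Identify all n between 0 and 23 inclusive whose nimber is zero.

n :  0  1  2  3  4  5  6  7  8  9 10 11 12 13 14 15 16 17 18 19 20 21 22 23
G :  0  1  0  1  0  1  2  3  2  3  2  3  0  1  0  1  0  1  2  3  2  3  2  3
P-positions are exactly the n with G(n) = 0.

0, 2, 4, 12, 14, 16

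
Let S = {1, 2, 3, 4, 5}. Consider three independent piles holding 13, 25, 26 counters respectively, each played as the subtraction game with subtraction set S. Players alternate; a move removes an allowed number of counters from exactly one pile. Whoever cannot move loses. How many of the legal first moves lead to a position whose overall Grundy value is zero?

All piles use S = {1, 2, 3, 4, 5}:
n :  0  1  2  3  4  5  6  7  8  9 10 11 12 13 14 15 16 17 18 19 20 21 22 23 24 25 26
G :  0  1  2  3  4  5  0  1  2  3  4  5  0  1  2  3  4  5  0  1  2  3  4  5  0  1  2
Pile A: G(13) = 1.
Pile B: G(25) = 1.
Pile C: G(26) = 2.
Combined Grundy value = 1 ⊕ 1 ⊕ 2 = 2.
A winning move leaves total XOR = 0, i.e. changes one component's Grundy value g to g ⊕ X where X is the current total.
Pile A: need g' = 1⊕2 = 3. Options: 13−1→G=0, 13−2→G=5, 13−3→G=4, 13−4→G=3, 13−5→G=2. Hits: 1.
Pile B: need g' = 1⊕2 = 3. Options: 25−1→G=0, 25−2→G=5, 25−3→G=4, 25−4→G=3, 25−5→G=2. Hits: 1.
Pile C: need g' = 2⊕2 = 0. Options: 26−1→G=1, 26−2→G=0, 26−3→G=5, 26−4→G=4, 26−5→G=3. Hits: 1.

3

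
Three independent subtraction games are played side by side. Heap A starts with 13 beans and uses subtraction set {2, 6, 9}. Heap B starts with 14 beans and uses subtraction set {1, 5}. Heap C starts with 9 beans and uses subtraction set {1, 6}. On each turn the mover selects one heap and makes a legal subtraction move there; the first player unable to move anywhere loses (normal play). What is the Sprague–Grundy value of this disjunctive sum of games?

Heap A, S = {2, 6, 9}:
n :  0  1  2  3  4  5  6  7  8  9 10 11 12 13
G :  0  0  1  1  0  0  1  1  0  2  1  3  0  2
G_A(13) = 2.
Heap B, S = {1, 5}:
G(0) = 0
G(1) = mex{0} = 1
G(2) = mex{1} = 0
G(3) = mex{0} = 1
G(4) = mex{1} = 0
G(5) = mex{0,0} = 1
G(6) = mex{1,1} = 0
G(7) = mex{0,0} = 1
G(8) = mex{1,1} = 0
G(9) = mex{0,0} = 1
G(10) = mex{1,1} = 0
G(11) = mex{0,0} = 1
G(12) = mex{1,1} = 0
G(13) = mex{0,0} = 1
G(14) = mex{1,1} = 0
G_B(14) = 0.
Heap C, S = {1, 6}:
n : 0 1 2 3 4 5 6 7 8 9
G : 0 1 0 1 0 1 2 0 1 0
G_C(9) = 0.
Combined Grundy value = 2 ⊕ 0 ⊕ 0 = 2.

2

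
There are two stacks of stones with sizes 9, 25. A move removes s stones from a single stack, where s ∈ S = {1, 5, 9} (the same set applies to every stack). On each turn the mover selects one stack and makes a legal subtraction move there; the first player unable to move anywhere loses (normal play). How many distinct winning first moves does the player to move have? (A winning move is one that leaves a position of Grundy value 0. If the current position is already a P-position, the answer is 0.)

0

All stacks use S = {1, 5, 9}:
G(0) = 0
G(1) = mex{0} = 1
G(2) = mex{1} = 0
G(3) = mex{0} = 1
G(4) = mex{1} = 0
G(5) = mex{0,0} = 1
G(6) = mex{1,1} = 0
G(7) = mex{0,0} = 1
G(8) = mex{1,1} = 0
G(9) = mex{0,0,0} = 1
G(10) = mex{1,1,1} = 0
G(11) = mex{0,0,0} = 1
G(12) = mex{1,1,1} = 0
G(13) = mex{0,0,0} = 1
G(14) = mex{1,1,1} = 0
G(15) = mex{0,0,0} = 1
G(16) = mex{1,1,1} = 0
G(17) = mex{0,0,0} = 1
G(18) = mex{1,1,1} = 0
G(19) = mex{0,0,0} = 1
G(20) = mex{1,1,1} = 0
G(21) = mex{0,0,0} = 1
G(22) = mex{1,1,1} = 0
G(23) = mex{0,0,0} = 1
G(24) = mex{1,1,1} = 0
G(25) = mex{0,0,0} = 1
Stack A: G(9) = 1.
Stack B: G(25) = 1.
Combined Grundy value = 1 ⊕ 1 = 0.
A winning move leaves total XOR = 0, i.e. changes one component's Grundy value g to g ⊕ X where X is the current total.
Stack A: target g' = 1⊕0 = 1, but every legal move changes the Grundy value (mex property), so 0 moves.
Stack B: target g' = 1⊕0 = 1, but every legal move changes the Grundy value (mex property), so 0 moves.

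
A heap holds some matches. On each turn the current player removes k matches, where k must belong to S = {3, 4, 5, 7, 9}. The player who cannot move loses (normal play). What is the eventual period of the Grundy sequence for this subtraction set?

12

n :  0  1  2  3  4  5  6  7  8  9 10 11 12 13 14 15 16 17 18 19 20 21 22 23 24 25
G :  0  0  0  1  1  1  2  2  2  3  3  3  0  0  0  1  1  1  2  2  2  3  3  3  0  0
G(n+12) = G(n) holds for n = 0,…,8 (a full window of length max(S) = 9), so the sequence is purely periodic with period 12.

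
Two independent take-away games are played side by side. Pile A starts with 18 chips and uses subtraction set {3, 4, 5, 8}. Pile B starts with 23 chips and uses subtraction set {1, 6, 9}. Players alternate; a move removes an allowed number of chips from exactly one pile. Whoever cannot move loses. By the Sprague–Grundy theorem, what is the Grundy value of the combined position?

3

Pile A, S = {3, 4, 5, 8}:
n :  0  1  2  3  4  5  6  7  8  9 10 11 12 13 14 15 16 17 18
G :  0  0  0  1  1  1  2  2  2  3  3  0  0  0  1  1  1  2  2
G_A(18) = 2.
Pile B, S = {1, 6, 9}:
G(0) = 0
G(1) = mex{0} = 1
G(2) = mex{1} = 0
G(3) = mex{0} = 1
G(4) = mex{1} = 0
G(5) = mex{0} = 1
G(6) = mex{1,0} = 2
G(7) = mex{2,1} = 0
G(8) = mex{0,0} = 1
G(9) = mex{1,1,0} = 2
G(10) = mex{2,0,1} = 3
G(11) = mex{3,1,0} = 2
G(12) = mex{2,2,1} = 0
G(13) = mex{0,0,0} = 1
G(14) = mex{1,1,1} = 0
G(15) = mex{0,2,2} = 1
G(16) = mex{1,3,0} = 2
G(17) = mex{2,2,1} = 0
G(18) = mex{0,0,2} = 1
G(19) = mex{1,1,3} = 0
G(20) = mex{0,0,2} = 1
G(21) = mex{1,1,0} = 2
G(22) = mex{2,2,1} = 0
G(23) = mex{0,0,0} = 1
G_B(23) = 1.
Combined Grundy value = 2 ⊕ 1 = 3.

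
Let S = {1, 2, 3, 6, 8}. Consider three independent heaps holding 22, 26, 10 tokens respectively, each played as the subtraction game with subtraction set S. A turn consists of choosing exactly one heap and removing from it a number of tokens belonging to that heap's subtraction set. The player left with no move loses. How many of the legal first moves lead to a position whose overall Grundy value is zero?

All heaps use S = {1, 2, 3, 6, 8}:
n :  0  1  2  3  4  5  6  7  8  9 10 11 12 13 14 15 16 17 18 19 20 21 22 23 24 25 26
G :  0  1  2  3  0  1  2  3  4  0  1  2  3  0  1  2  3  4  0  1  2  3  0  1  2  3  4
Heap A: G(22) = 0.
Heap B: G(26) = 4.
Heap C: G(10) = 1.
Combined Grundy value = 0 ⊕ 4 ⊕ 1 = 5.
A winning move leaves total XOR = 0, i.e. changes one component's Grundy value g to g ⊕ X where X is the current total.
Heap A: need g' = 0⊕5 = 5. Options: 22−1→G=3, 22−2→G=2, 22−3→G=1, 22−6→G=3, 22−8→G=1. Hits: 0.
Heap B: need g' = 4⊕5 = 1. Options: 26−1→G=3, 26−2→G=2, 26−3→G=1, 26−6→G=2, 26−8→G=0. Hits: 1.
Heap C: need g' = 1⊕5 = 4. Options: 10−1→G=0, 10−2→G=4, 10−3→G=3, 10−6→G=0, 10−8→G=2. Hits: 1.

2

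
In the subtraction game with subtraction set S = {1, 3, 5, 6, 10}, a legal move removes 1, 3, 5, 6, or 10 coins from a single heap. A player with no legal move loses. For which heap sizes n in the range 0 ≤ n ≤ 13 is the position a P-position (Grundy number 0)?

G(0) = 0
G(1) = mex{0} = 1
G(2) = mex{1} = 0
G(3) = mex{0,0} = 1
G(4) = mex{1,1} = 0
G(5) = mex{0,0,0} = 1
G(6) = mex{1,1,1,0} = 2
G(7) = mex{2,0,0,1} = 3
G(8) = mex{3,1,1,0} = 2
G(9) = mex{2,2,0,1} = 3
G(10) = mex{3,3,1,0,0} = 2
G(11) = mex{2,2,2,1,1} = 0
G(12) = mex{0,3,3,2,0} = 1
G(13) = mex{1,2,2,3,1} = 0
P-positions are exactly the n with G(n) = 0.

0, 2, 4, 11, 13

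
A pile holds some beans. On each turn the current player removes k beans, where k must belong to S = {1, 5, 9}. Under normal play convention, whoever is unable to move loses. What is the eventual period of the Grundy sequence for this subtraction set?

2

G(0) = 0
G(1) = mex{0} = 1
G(2) = mex{1} = 0
G(3) = mex{0} = 1
G(4) = mex{1} = 0
G(5) = mex{0,0} = 1
G(6) = mex{1,1} = 0
G(7) = mex{0,0} = 1
G(8) = mex{1,1} = 0
G(9) = mex{0,0,0} = 1
G(10) = mex{1,1,1} = 0
G(11) = mex{0,0,0} = 1
G(12) = mex{1,1,1} = 0
G(13) = mex{0,0,0} = 1
G(14) = mex{1,1,1} = 0
G(n+2) = G(n) holds for n = 0,…,8 (a full window of length max(S) = 9), so the sequence is purely periodic with period 2.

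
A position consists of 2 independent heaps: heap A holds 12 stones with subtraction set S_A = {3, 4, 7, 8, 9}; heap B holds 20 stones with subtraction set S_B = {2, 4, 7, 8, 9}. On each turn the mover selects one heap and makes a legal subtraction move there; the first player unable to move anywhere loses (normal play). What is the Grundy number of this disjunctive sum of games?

4

Heap A, S = {3, 4, 7, 8, 9}:
G(0) = 0
G(1) = mex{} = 0
G(2) = mex{} = 0
G(3) = mex{0} = 1
G(4) = mex{0,0} = 1
G(5) = mex{0,0} = 1
G(6) = mex{1,0} = 2
G(7) = mex{1,1,0} = 2
G(8) = mex{1,1,0,0} = 2
G(9) = mex{2,1,0,0,0} = 3
G(10) = mex{2,2,1,0,0} = 3
G(11) = mex{2,2,1,1,0} = 3
G(12) = mex{3,2,1,1,1} = 0
G_A(12) = 0.
Heap B, S = {2, 4, 7, 8, 9}:
n :  0  1  2  3  4  5  6  7  8  9 10 11 12 13 14 15 16 17 18 19 20
G :  0  0  1  1  2  2  0  3  1  4  2  0  0  1  1  2  2  0  3  1  4
G_B(20) = 4.
Combined Grundy value = 0 ⊕ 4 = 4.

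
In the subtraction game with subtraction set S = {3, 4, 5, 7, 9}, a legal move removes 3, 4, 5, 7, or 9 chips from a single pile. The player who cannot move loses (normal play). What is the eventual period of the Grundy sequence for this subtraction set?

n :  0  1  2  3  4  5  6  7  8  9 10 11 12 13 14 15 16 17 18 19 20 21 22 23 24 25
G :  0  0  0  1  1  1  2  2  2  3  3  3  0  0  0  1  1  1  2  2  2  3  3  3  0  0
G(n+12) = G(n) holds for n = 0,…,8 (a full window of length max(S) = 9), so the sequence is purely periodic with period 12.

12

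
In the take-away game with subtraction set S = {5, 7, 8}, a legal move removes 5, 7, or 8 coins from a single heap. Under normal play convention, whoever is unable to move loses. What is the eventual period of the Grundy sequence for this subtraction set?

n :  0  1  2  3  4  5  6  7  8  9 10 11 12 13 14 15 16 17 18 19 20 21 22 23 24 25 26 27
G :  0  0  0  0  0  1  1  1  1  1  2  2  2  0  0  0  0  0  1  1  1  1  1  2  2  2  0  0
G(n+13) = G(n) holds for n = 0,…,7 (a full window of length max(S) = 8), so the sequence is purely periodic with period 13.

13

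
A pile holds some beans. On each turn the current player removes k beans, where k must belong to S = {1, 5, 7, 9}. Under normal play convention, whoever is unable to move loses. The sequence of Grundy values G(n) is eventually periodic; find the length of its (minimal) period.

G(0) = 0
G(1) = mex{0} = 1
G(2) = mex{1} = 0
G(3) = mex{0} = 1
G(4) = mex{1} = 0
G(5) = mex{0,0} = 1
G(6) = mex{1,1} = 0
G(7) = mex{0,0,0} = 1
G(8) = mex{1,1,1} = 0
G(9) = mex{0,0,0,0} = 1
G(10) = mex{1,1,1,1} = 0
G(11) = mex{0,0,0,0} = 1
G(12) = mex{1,1,1,1} = 0
G(13) = mex{0,0,0,0} = 1
G(14) = mex{1,1,1,1} = 0
G(n+2) = G(n) holds for n = 0,…,8 (a full window of length max(S) = 9), so the sequence is purely periodic with period 2.

2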